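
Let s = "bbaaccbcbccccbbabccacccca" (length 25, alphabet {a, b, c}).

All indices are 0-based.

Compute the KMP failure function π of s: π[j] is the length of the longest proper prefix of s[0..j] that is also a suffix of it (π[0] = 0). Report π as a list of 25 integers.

[0, 1, 0, 0, 0, 0, 1, 0, 1, 0, 0, 0, 0, 1, 2, 3, 1, 0, 0, 0, 0, 0, 0, 0, 0]

π[0] = 0
j=1 s[j]='b': π[1]=1 (border 'b')
j=2 s[j]='a': k: 1→0; π[2]=0 (border '')
j=3 s[j]='a': π[3]=0 (border '')
j=4 s[j]='c': π[4]=0 (border '')
j=5 s[j]='c': π[5]=0 (border '')
j=6 s[j]='b': π[6]=1 (border 'b')
j=7 s[j]='c': k: 1→0; π[7]=0 (border '')
j=8 s[j]='b': π[8]=1 (border 'b')
j=9 s[j]='c': k: 1→0; π[9]=0 (border '')
j=10 s[j]='c': π[10]=0 (border '')
j=11 s[j]='c': π[11]=0 (border '')
j=12 s[j]='c': π[12]=0 (border '')
j=13 s[j]='b': π[13]=1 (border 'b')
j=14 s[j]='b': π[14]=2 (border 'bb')
j=15 s[j]='a': π[15]=3 (border 'bba')
j=16 s[j]='b': k: 3→0; π[16]=1 (border 'b')
j=17 s[j]='c': k: 1→0; π[17]=0 (border '')
j=18 s[j]='c': π[18]=0 (border '')
j=19 s[j]='a': π[19]=0 (border '')
j=20 s[j]='c': π[20]=0 (border '')
j=21 s[j]='c': π[21]=0 (border '')
j=22 s[j]='c': π[22]=0 (border '')
j=23 s[j]='c': π[23]=0 (border '')
j=24 s[j]='a': π[24]=0 (border '')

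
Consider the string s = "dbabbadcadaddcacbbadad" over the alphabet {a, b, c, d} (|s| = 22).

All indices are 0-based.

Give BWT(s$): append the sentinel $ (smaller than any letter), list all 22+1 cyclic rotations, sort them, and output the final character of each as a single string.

rank  rotation                 last
    0  $dbabbadcadaddcacbbadad  d
    1  abbadcadaddcacbbadad$db  b
    2  acbbadad$dbabbadcadaddc  c
    3  ad$dbabbadcadaddcacbbad  d
    4  adad$dbabbadcadaddcacbb  b
    5  adaddcacbbadad$dbabbadc  c
    6  adcadaddcacbbadad$dbabb  b
    7  addcacbbadad$dbabbadcad  d
    8  babbadcadaddcacbbadad$d  d
    9  badad$dbabbadcadaddcacb  b
   10  badcadaddcacbbadad$dbab  b
   11  bbadad$dbabbadcadaddcac  c
   12  bbadcadaddcacbbadad$dba  a
   13  cacbbadad$dbabbadcadadd  d
   14  cadaddcacbbadad$dbabbad  d
   15  cbbadad$dbabbadcadaddca  a
   16  d$dbabbadcadaddcacbbada  a
   17  dad$dbabbadcadaddcacbba  a
   18  daddcacbbadad$dbabbadca  a
   19  dbabbadcadaddcacbbadad$  $
   20  dcacbbadad$dbabbadcadad  d
   21  dcadaddcacbbadad$dbabba  a
   22  ddcacbbadad$dbabbadcada  a

dbcdbcbddbbcaddaaaa$daa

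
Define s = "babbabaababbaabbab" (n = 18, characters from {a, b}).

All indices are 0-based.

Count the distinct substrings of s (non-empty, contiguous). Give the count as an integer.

125

rank | idx | suffix
   0 |   6 | aababbaabbab
   1 |  12 | aabbab
   2 |  16 | ab
   3 |   4 | abaababbaabbab
   4 |   7 | ababbaabbab
   5 |   9 | abbaabbab
   6 |  13 | abbab
   7 |   1 | abbabaababbaabbab
   8 |  17 | b
   9 |   5 | baababbaabbab
  10 |  11 | baabbab
  11 |  15 | bab
  12 |   3 | babaababbaabbab
  13 |   8 | babbaabbab
  14 |   0 | babbabaababbaabbab
  15 |  10 | bbaabbab
  16 |  14 | bbab
  17 |   2 | bbabaababbaabbab

SA = [6, 12, 16, 4, 7, 9, 13, 1, 17, 5, 11, 15, 3, 8, 0, 10, 14, 2]
[i] adj suffixes → lcp
  [1] 6/12 → 3 ('aab')
  [2] 12/16 → 1 ('a')
  [3] 16/4 → 2 ('ab')
  [4] 4/7 → 3 ('aba')
  [5] 7/9 → 2 ('ab')
  [6] 9/13 → 4 ('abba')
  [7] 13/1 → 5 ('abbab')
  [8] 1/17 → 0 ('')
  [9] 17/5 → 1 ('b')
  [10] 5/11 → 4 ('baab')
  [11] 11/15 → 2 ('ba')
  [12] 15/3 → 3 ('bab')
  [13] 3/8 → 3 ('bab')
  [14] 8/0 → 5 ('babba')
  [15] 0/10 → 1 ('b')
  [16] 10/14 → 3 ('bba')
  [17] 14/2 → 4 ('bbab')

n(n+1)/2 = 18·19/2 = 171
Σ LCP = 0 + 3 + 1 + 2 + 3 + 2 + 4 + 5 + 0 + 1 + 4 + 2 + 3 + 3 + 5 + 1 + 3 + 4 = 46
distinct = 171 − 46 = 125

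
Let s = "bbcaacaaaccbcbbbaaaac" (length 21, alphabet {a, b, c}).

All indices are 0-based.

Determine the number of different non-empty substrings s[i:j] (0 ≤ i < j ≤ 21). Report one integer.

sorted suffixes:
  #0 SA[0]=16  'aaaac'
  #1 SA[1]=17  'aaac'
  #2 SA[2]=6  'aaaccbcbbbaaaac'
  #3 SA[3]=18  'aac'
  #4 SA[4]=3  'aacaaaccbcbbbaaaac'
  #5 SA[5]=7  'aaccbcbbbaaaac'
  #6 SA[6]=19  'ac'
  #7 SA[7]=4  'acaaaccbcbbbaaaac'
  #8 SA[8]=8  'accbcbbbaaaac'
  #9 SA[9]=15  'baaaac'
  #10 SA[10]=14  'bbaaaac'
  #11 SA[11]=13  'bbbaaaac'
  #12 SA[12]=0  'bbcaacaaaccbcbbbaaaac'
  #13 SA[13]=1  'bcaacaaaccbcbbbaaaac'
  #14 SA[14]=11  'bcbbbaaaac'
  #15 SA[15]=20  'c'
  #16 SA[16]=5  'caaaccbcbbbaaaac'
  #17 SA[17]=2  'caacaaaccbcbbbaaaac'
  #18 SA[18]=12  'cbbbaaaac'
  #19 SA[19]=10  'cbcbbbaaaac'
  #20 SA[20]=9  'ccbcbbbaaaac'

SA = [16, 17, 6, 18, 3, 7, 19, 4, 8, 15, 14, 13, 0, 1, 11, 20, 5, 2, 12, 10, 9]
[i] adj suffixes → lcp
  [1] 16/17 → 3 ('aaa')
  [2] 17/6 → 4 ('aaac')
  [3] 6/18 → 2 ('aa')
  [4] 18/3 → 3 ('aac')
  [5] 3/7 → 3 ('aac')
  [6] 7/19 → 1 ('a')
  [7] 19/4 → 2 ('ac')
  [8] 4/8 → 2 ('ac')
  [9] 8/15 → 0 ('')
  [10] 15/14 → 1 ('b')
  [11] 14/13 → 2 ('bb')
  [12] 13/0 → 2 ('bb')
  [13] 0/1 → 1 ('b')
  [14] 1/11 → 2 ('bc')
  [15] 11/20 → 0 ('')
  [16] 20/5 → 1 ('c')
  [17] 5/2 → 3 ('caa')
  [18] 2/12 → 1 ('c')
  [19] 12/10 → 2 ('cb')
  [20] 10/9 → 1 ('c')

n(n+1)/2 = 21·22/2 = 231
Σ LCP = 0 + 3 + 4 + 2 + 3 + 3 + 1 + 2 + 2 + 0 + 1 + 2 + 2 + 1 + 2 + 0 + 1 + 3 + 1 + 2 + 1 = 36
distinct = 231 − 36 = 195

195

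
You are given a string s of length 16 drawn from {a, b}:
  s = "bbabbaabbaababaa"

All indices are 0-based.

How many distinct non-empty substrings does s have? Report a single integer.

97

rank→(start, suffix):
  0 → (15, 'a')
  1 → (14, 'aa')
  2 → (9, 'aababaa')
  3 → (5, 'aabbaababaa')
  4 → (12, 'abaa')
  5 → (10, 'ababaa')
  6 → (6, 'abbaababaa')
  7 → (2, 'abbaabbaababaa')
  8 → (13, 'baa')
  9 → (8, 'baababaa')
  10 → (4, 'baabbaababaa')
  11 → (11, 'babaa')
  12 → (1, 'babbaabbaababaa')
  13 → (7, 'bbaababaa')
  14 → (3, 'bbaabbaababaa')
  15 → (0, 'bbabbaabbaababaa')

SA = [15, 14, 9, 5, 12, 10, 6, 2, 13, 8, 4, 11, 1, 7, 3, 0]
[i] adj suffixes → lcp
  [1] 15/14 → 1 ('a')
  [2] 14/9 → 2 ('aa')
  [3] 9/5 → 3 ('aab')
  [4] 5/12 → 1 ('a')
  [5] 12/10 → 3 ('aba')
  [6] 10/6 → 2 ('ab')
  [7] 6/2 → 6 ('abbaab')
  [8] 2/13 → 0 ('')
  [9] 13/8 → 3 ('baa')
  [10] 8/4 → 4 ('baab')
  [11] 4/11 → 2 ('ba')
  [12] 11/1 → 3 ('bab')
  [13] 1/7 → 1 ('b')
  [14] 7/3 → 5 ('bbaab')
  [15] 3/0 → 3 ('bba')

n(n+1)/2 = 16·17/2 = 136
Σ LCP = 0 + 1 + 2 + 3 + 1 + 3 + 2 + 6 + 0 + 3 + 4 + 2 + 3 + 1 + 5 + 3 = 39
distinct = 136 − 39 = 97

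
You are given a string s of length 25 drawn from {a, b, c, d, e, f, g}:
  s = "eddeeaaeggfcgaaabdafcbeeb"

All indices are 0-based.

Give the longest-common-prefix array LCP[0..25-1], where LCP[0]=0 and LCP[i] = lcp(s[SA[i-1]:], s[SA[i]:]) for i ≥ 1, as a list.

[0, 2, 2, 1, 1, 1, 0, 1, 1, 0, 1, 0, 1, 1, 0, 1, 1, 1, 2, 1, 0, 2, 0, 1, 1]

rank→(start, suffix):
  0 → (13, 'aaabdafcbeeb')
  1 → (14, 'aabdafcbeeb')
  2 → (5, 'aaeggfcgaaabdafcbeeb')
  3 → (15, 'abdafcbeeb')
  4 → (6, 'aeggfcgaaabdafcbeeb')
  5 → (18, 'afcbeeb')
  6 → (24, 'b')
  7 → (16, 'bdafcbeeb')
  8 → (21, 'beeb')
  9 → (20, 'cbeeb')
  10 → (11, 'cgaaabdafcbeeb')
  11 → (17, 'dafcbeeb')
  12 → (1, 'ddeeaaeggfcgaaabdafcbeeb')
  13 → (2, 'deeaaeggfcgaaabdafcbeeb')
  14 → (4, 'eaaeggfcgaaabdafcbeeb')
  15 → (23, 'eb')
  16 → (0, 'eddeeaaeggfcgaaabdafcbeeb')
  17 → (3, 'eeaaeggfcgaaabdafcbeeb')
  18 → (22, 'eeb')
  19 → (7, 'eggfcgaaabdafcbeeb')
  20 → (19, 'fcbeeb')
  21 → (10, 'fcgaaabdafcbeeb')
  22 → (12, 'gaaabdafcbeeb')
  23 → (9, 'gfcgaaabdafcbeeb')
  24 → (8, 'ggfcgaaabdafcbeeb')

SA = [13, 14, 5, 15, 6, 18, 24, 16, 21, 20, 11, 17, 1, 2, 4, 23, 0, 3, 22, 7, 19, 10, 12, 9, 8]
[i] adj suffixes → lcp
  [1] 13/14 → 2 ('aa')
  [2] 14/5 → 2 ('aa')
  [3] 5/15 → 1 ('a')
  [4] 15/6 → 1 ('a')
  [5] 6/18 → 1 ('a')
  [6] 18/24 → 0 ('')
  [7] 24/16 → 1 ('b')
  [8] 16/21 → 1 ('b')
  [9] 21/20 → 0 ('')
  [10] 20/11 → 1 ('c')
  [11] 11/17 → 0 ('')
  [12] 17/1 → 1 ('d')
  [13] 1/2 → 1 ('d')
  [14] 2/4 → 0 ('')
  [15] 4/23 → 1 ('e')
  [16] 23/0 → 1 ('e')
  [17] 0/3 → 1 ('e')
  [18] 3/22 → 2 ('ee')
  [19] 22/7 → 1 ('e')
  [20] 7/19 → 0 ('')
  [21] 19/10 → 2 ('fc')
  [22] 10/12 → 0 ('')
  [23] 12/9 → 1 ('g')
  [24] 9/8 → 1 ('g')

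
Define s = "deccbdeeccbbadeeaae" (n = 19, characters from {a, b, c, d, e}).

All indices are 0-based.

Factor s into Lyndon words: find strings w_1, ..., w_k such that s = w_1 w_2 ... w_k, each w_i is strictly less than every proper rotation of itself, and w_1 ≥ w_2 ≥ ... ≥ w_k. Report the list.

emit factor 1: 'de' (i=0, period=2)
emit factor 2: 'c' (i=2, period=1)
emit factor 3: 'c' (i=3, period=1)
emit factor 4: 'bdeecc' (i=4, period=6)
emit factor 5: 'b' (i=10, period=1)
emit factor 6: 'b' (i=11, period=1)
emit factor 7: 'adee' (i=12, period=4)
emit factor 8: 'aae' (i=16, period=3)

["de", "c", "c", "bdeecc", "b", "b", "adee", "aae"]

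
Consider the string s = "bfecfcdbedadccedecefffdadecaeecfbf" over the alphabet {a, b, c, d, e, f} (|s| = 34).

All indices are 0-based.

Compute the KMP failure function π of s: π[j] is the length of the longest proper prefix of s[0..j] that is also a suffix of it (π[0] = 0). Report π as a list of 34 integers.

π[0] = 0
j=1 s[j]='f': π[1]=0 (border '')
j=2 s[j]='e': π[2]=0 (border '')
j=3 s[j]='c': π[3]=0 (border '')
j=4 s[j]='f': π[4]=0 (border '')
j=5 s[j]='c': π[5]=0 (border '')
j=6 s[j]='d': π[6]=0 (border '')
j=7 s[j]='b': π[7]=1 (border 'b')
j=8 s[j]='e': k: 1→0; π[8]=0 (border '')
j=9 s[j]='d': π[9]=0 (border '')
j=10 s[j]='a': π[10]=0 (border '')
j=11 s[j]='d': π[11]=0 (border '')
j=12 s[j]='c': π[12]=0 (border '')
j=13 s[j]='c': π[13]=0 (border '')
j=14 s[j]='e': π[14]=0 (border '')
j=15 s[j]='d': π[15]=0 (border '')
j=16 s[j]='e': π[16]=0 (border '')
j=17 s[j]='c': π[17]=0 (border '')
j=18 s[j]='e': π[18]=0 (border '')
j=19 s[j]='f': π[19]=0 (border '')
j=20 s[j]='f': π[20]=0 (border '')
j=21 s[j]='f': π[21]=0 (border '')
j=22 s[j]='d': π[22]=0 (border '')
j=23 s[j]='a': π[23]=0 (border '')
j=24 s[j]='d': π[24]=0 (border '')
j=25 s[j]='e': π[25]=0 (border '')
j=26 s[j]='c': π[26]=0 (border '')
j=27 s[j]='a': π[27]=0 (border '')
j=28 s[j]='e': π[28]=0 (border '')
j=29 s[j]='e': π[29]=0 (border '')
j=30 s[j]='c': π[30]=0 (border '')
j=31 s[j]='f': π[31]=0 (border '')
j=32 s[j]='b': π[32]=1 (border 'b')
j=33 s[j]='f': π[33]=2 (border 'bf')

[0, 0, 0, 0, 0, 0, 0, 1, 0, 0, 0, 0, 0, 0, 0, 0, 0, 0, 0, 0, 0, 0, 0, 0, 0, 0, 0, 0, 0, 0, 0, 0, 1, 2]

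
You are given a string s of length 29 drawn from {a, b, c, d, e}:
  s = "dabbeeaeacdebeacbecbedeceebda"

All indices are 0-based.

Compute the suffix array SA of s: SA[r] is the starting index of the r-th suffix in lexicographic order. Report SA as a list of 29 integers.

rank→(start, suffix):
  0 → (28, 'a')
  1 → (1, 'abbeeaeacdebeacbecbedeceebda')
  2 → (14, 'acbecbedeceebda')
  3 → (8, 'acdebeacbecbedeceebda')
  4 → (6, 'aeacdebeacbecbedeceebda')
  5 → (2, 'bbeeaeacdebeacbecbedeceebda')
  6 → (26, 'bda')
  7 → (12, 'beacbecbedeceebda')
  8 → (16, 'becbedeceebda')
  9 → (19, 'bedeceebda')
  10 → (3, 'beeaeacdebeacbecbedeceebda')
  11 → (15, 'cbecbedeceebda')
  12 → (18, 'cbedeceebda')
  13 → (9, 'cdebeacbecbedeceebda')
  14 → (23, 'ceebda')
  15 → (27, 'da')
  16 → (0, 'dabbeeaeacdebeacbecbedeceebda')
  17 → (10, 'debeacbecbedeceebda')
  18 → (21, 'deceebda')
  19 → (13, 'eacbecbedeceebda')
  20 → (7, 'eacdebeacbecbedeceebda')
  21 → (5, 'eaeacdebeacbecbedeceebda')
  22 → (25, 'ebda')
  23 → (11, 'ebeacbecbedeceebda')
  24 → (17, 'ecbedeceebda')
  25 → (22, 'eceebda')
  26 → (20, 'edeceebda')
  27 → (4, 'eeaeacdebeacbecbedeceebda')
  28 → (24, 'eebda')

[28, 1, 14, 8, 6, 2, 26, 12, 16, 19, 3, 15, 18, 9, 23, 27, 0, 10, 21, 13, 7, 5, 25, 11, 17, 22, 20, 4, 24]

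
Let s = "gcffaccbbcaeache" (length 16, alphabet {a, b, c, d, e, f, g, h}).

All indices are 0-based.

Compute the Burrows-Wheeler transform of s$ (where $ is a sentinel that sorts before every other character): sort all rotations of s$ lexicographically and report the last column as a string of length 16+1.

rank  rotation           last
    0  $gcffaccbbcaeache  e
    1  accbbcaeache$gcff  f
    2  ache$gcffaccbbcae  e
    3  aeache$gcffaccbbc  c
    4  bbcaeache$gcffacc  c
    5  bcaeache$gcffaccb  b
    6  caeache$gcffaccbb  b
    7  cbbcaeache$gcffac  c
    8  ccbbcaeache$gcffa  a
    9  cffaccbbcaeache$g  g
   10  che$gcffaccbbcaea  a
   11  e$gcffaccbbcaeach  h
   12  eache$gcffaccbbca  a
   13  faccbbcaeache$gcf  f
   14  ffaccbbcaeache$gc  c
   15  gcffaccbbcaeache$  $
   16  he$gcffaccbbcaeac  c

efeccbbcagahafc$c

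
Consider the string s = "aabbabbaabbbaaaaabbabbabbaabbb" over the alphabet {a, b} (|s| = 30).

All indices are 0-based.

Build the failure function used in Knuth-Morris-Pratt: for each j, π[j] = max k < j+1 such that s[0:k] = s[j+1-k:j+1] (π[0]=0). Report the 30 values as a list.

π[0] = 0
j=1 s[j]='a': π[1]=1 (border 'a')
j=2 s[j]='b': k: 1→0; π[2]=0 (border '')
j=3 s[j]='b': π[3]=0 (border '')
j=4 s[j]='a': π[4]=1 (border 'a')
j=5 s[j]='b': k: 1→0; π[5]=0 (border '')
j=6 s[j]='b': π[6]=0 (border '')
j=7 s[j]='a': π[7]=1 (border 'a')
j=8 s[j]='a': π[8]=2 (border 'aa')
j=9 s[j]='b': π[9]=3 (border 'aab')
j=10 s[j]='b': π[10]=4 (border 'aabb')
j=11 s[j]='b': k: 4→0; π[11]=0 (border '')
j=12 s[j]='a': π[12]=1 (border 'a')
j=13 s[j]='a': π[13]=2 (border 'aa')
j=14 s[j]='a': k: 2→1; π[14]=2 (border 'aa')
j=15 s[j]='a': k: 2→1; π[15]=2 (border 'aa')
j=16 s[j]='a': k: 2→1; π[16]=2 (border 'aa')
j=17 s[j]='b': π[17]=3 (border 'aab')
j=18 s[j]='b': π[18]=4 (border 'aabb')
j=19 s[j]='a': π[19]=5 (border 'aabba')
j=20 s[j]='b': π[20]=6 (border 'aabbab')
j=21 s[j]='b': π[21]=7 (border 'aabbabb')
j=22 s[j]='a': π[22]=8 (border 'aabbabba')
j=23 s[j]='b': k: 8→1→0; π[23]=0 (border '')
j=24 s[j]='b': π[24]=0 (border '')
j=25 s[j]='a': π[25]=1 (border 'a')
j=26 s[j]='a': π[26]=2 (border 'aa')
j=27 s[j]='b': π[27]=3 (border 'aab')
j=28 s[j]='b': π[28]=4 (border 'aabb')
j=29 s[j]='b': k: 4→0; π[29]=0 (border '')

[0, 1, 0, 0, 1, 0, 0, 1, 2, 3, 4, 0, 1, 2, 2, 2, 2, 3, 4, 5, 6, 7, 8, 0, 0, 1, 2, 3, 4, 0]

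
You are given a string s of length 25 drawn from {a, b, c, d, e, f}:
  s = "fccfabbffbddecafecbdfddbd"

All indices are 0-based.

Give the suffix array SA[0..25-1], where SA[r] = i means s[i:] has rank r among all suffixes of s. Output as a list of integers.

[4, 14, 5, 23, 9, 18, 6, 13, 17, 1, 2, 24, 22, 21, 10, 11, 19, 12, 16, 3, 8, 0, 20, 15, 7]

rank→(start, suffix):
  0 → (4, 'abbffbddecafecbdfddbd')
  1 → (14, 'afecbdfddbd')
  2 → (5, 'bbffbddecafecbdfddbd')
  3 → (23, 'bd')
  4 → (9, 'bddecafecbdfddbd')
  5 → (18, 'bdfddbd')
  6 → (6, 'bffbddecafecbdfddbd')
  7 → (13, 'cafecbdfddbd')
  8 → (17, 'cbdfddbd')
  9 → (1, 'ccfabbffbddecafecbdfddbd')
  10 → (2, 'cfabbffbddecafecbdfddbd')
  11 → (24, 'd')
  12 → (22, 'dbd')
  13 → (21, 'ddbd')
  14 → (10, 'ddecafecbdfddbd')
  15 → (11, 'decafecbdfddbd')
  16 → (19, 'dfddbd')
  17 → (12, 'ecafecbdfddbd')
  18 → (16, 'ecbdfddbd')
  19 → (3, 'fabbffbddecafecbdfddbd')
  20 → (8, 'fbddecafecbdfddbd')
  21 → (0, 'fccfabbffbddecafecbdfddbd')
  22 → (20, 'fddbd')
  23 → (15, 'fecbdfddbd')
  24 → (7, 'ffbddecafecbdfddbd')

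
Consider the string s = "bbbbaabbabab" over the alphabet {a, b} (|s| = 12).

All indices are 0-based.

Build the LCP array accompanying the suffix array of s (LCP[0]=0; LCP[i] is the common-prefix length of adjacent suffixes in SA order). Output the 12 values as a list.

rank | idx | suffix
   0 |   4 | aabbabab
   1 |  10 | ab
   2 |   8 | abab
   3 |   5 | abbabab
   4 |  11 | b
   5 |   3 | baabbabab
   6 |   9 | bab
   7 |   7 | babab
   8 |   2 | bbaabbabab
   9 |   6 | bbabab
  10 |   1 | bbbaabbabab
  11 |   0 | bbbbaabbabab

SA = [4, 10, 8, 5, 11, 3, 9, 7, 2, 6, 1, 0]
rank  pair      lcp
   1  s[4:],s[10:]  1  'a'
   2  s[10:],s[8:]  2  'ab'
   3  s[8:],s[5:]  2  'ab'
   4  s[5:],s[11:]  0  ''
   5  s[11:],s[3:]  1  'b'
   6  s[3:],s[9:]  2  'ba'
   7  s[9:],s[7:]  3  'bab'
   8  s[7:],s[2:]  1  'b'
   9  s[2:],s[6:]  3  'bba'
  10  s[6:],s[1:]  2  'bb'
  11  s[1:],s[0:]  3  'bbb'

[0, 1, 2, 2, 0, 1, 2, 3, 1, 3, 2, 3]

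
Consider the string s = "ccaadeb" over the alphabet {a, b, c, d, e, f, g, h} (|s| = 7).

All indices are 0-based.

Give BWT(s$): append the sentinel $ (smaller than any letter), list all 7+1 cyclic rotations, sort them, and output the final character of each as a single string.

bcaec$ad

rank  rotation  last
    0  $ccaadeb  b
    1  aadeb$cc  c
    2  adeb$cca  a
    3  b$ccaade  e
    4  caadeb$c  c
    5  ccaadeb$  $
    6  deb$ccaa  a
    7  eb$ccaad  d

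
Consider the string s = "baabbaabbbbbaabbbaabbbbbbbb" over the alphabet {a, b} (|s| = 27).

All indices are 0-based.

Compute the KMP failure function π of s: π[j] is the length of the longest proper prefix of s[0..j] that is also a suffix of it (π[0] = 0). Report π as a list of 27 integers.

[0, 0, 0, 1, 1, 2, 3, 4, 5, 1, 1, 1, 2, 3, 4, 5, 1, 2, 3, 4, 5, 1, 1, 1, 1, 1, 1]

π[0] = 0
j=1 s[j]='a': π[1]=0 (border '')
j=2 s[j]='a': π[2]=0 (border '')
j=3 s[j]='b': π[3]=1 (border 'b')
j=4 s[j]='b': k: 1→0; π[4]=1 (border 'b')
j=5 s[j]='a': π[5]=2 (border 'ba')
j=6 s[j]='a': π[6]=3 (border 'baa')
j=7 s[j]='b': π[7]=4 (border 'baab')
j=8 s[j]='b': π[8]=5 (border 'baabb')
j=9 s[j]='b': k: 5→1→0; π[9]=1 (border 'b')
j=10 s[j]='b': k: 1→0; π[10]=1 (border 'b')
j=11 s[j]='b': k: 1→0; π[11]=1 (border 'b')
j=12 s[j]='a': π[12]=2 (border 'ba')
j=13 s[j]='a': π[13]=3 (border 'baa')
j=14 s[j]='b': π[14]=4 (border 'baab')
j=15 s[j]='b': π[15]=5 (border 'baabb')
j=16 s[j]='b': k: 5→1→0; π[16]=1 (border 'b')
j=17 s[j]='a': π[17]=2 (border 'ba')
j=18 s[j]='a': π[18]=3 (border 'baa')
j=19 s[j]='b': π[19]=4 (border 'baab')
j=20 s[j]='b': π[20]=5 (border 'baabb')
j=21 s[j]='b': k: 5→1→0; π[21]=1 (border 'b')
j=22 s[j]='b': k: 1→0; π[22]=1 (border 'b')
j=23 s[j]='b': k: 1→0; π[23]=1 (border 'b')
j=24 s[j]='b': k: 1→0; π[24]=1 (border 'b')
j=25 s[j]='b': k: 1→0; π[25]=1 (border 'b')
j=26 s[j]='b': k: 1→0; π[26]=1 (border 'b')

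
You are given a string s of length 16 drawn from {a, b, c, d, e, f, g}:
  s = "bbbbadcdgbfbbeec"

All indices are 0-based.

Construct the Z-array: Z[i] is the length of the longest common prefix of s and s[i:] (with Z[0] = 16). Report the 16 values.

[16, 3, 2, 1, 0, 0, 0, 0, 0, 1, 0, 2, 1, 0, 0, 0]

Z[0]=16
i=1: fresh scan; Z[1]=3 extend→box=[1,4)
i=2: min(r-i=2, Z[1]=3)=2; Z[2]=2
i=3: min(r-i=1, Z[2]=2)=1; Z[3]=1
i=4: fresh scan; Z[4]=0
i=5: fresh scan; Z[5]=0
i=6: fresh scan; Z[6]=0
i=7: fresh scan; Z[7]=0
i=8: fresh scan; Z[8]=0
i=9: fresh scan; Z[9]=1 extend→box=[9,10)
i=10: fresh scan; Z[10]=0
i=11: fresh scan; Z[11]=2 extend→box=[11,13)
i=12: min(r-i=1, Z[1]=3)=1; Z[12]=1
i=13: fresh scan; Z[13]=0
i=14: fresh scan; Z[14]=0
i=15: fresh scan; Z[15]=0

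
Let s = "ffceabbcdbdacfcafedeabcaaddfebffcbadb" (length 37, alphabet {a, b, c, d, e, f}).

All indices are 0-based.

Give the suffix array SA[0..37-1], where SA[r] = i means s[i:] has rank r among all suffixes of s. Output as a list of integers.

sorted suffixes:
  #0 SA[0]=23  'aaddfebffcbadb'
  #1 SA[1]=4  'abbcdbdacfcafedeabcaaddfebffcbadb'
  #2 SA[2]=20  'abcaaddfebffcbadb'
  #3 SA[3]=11  'acfcafedeabcaaddfebffcbadb'
  #4 SA[4]=34  'adb'
  #5 SA[5]=24  'addfebffcbadb'
  #6 SA[6]=15  'afedeabcaaddfebffcbadb'
  #7 SA[7]=36  'b'
  #8 SA[8]=33  'badb'
  #9 SA[9]=5  'bbcdbdacfcafedeabcaaddfebffcbadb'
  #10 SA[10]=21  'bcaaddfebffcbadb'
  #11 SA[11]=6  'bcdbdacfcafedeabcaaddfebffcbadb'
  #12 SA[12]=9  'bdacfcafedeabcaaddfebffcbadb'
  #13 SA[13]=29  'bffcbadb'
  #14 SA[14]=22  'caaddfebffcbadb'
  #15 SA[15]=14  'cafedeabcaaddfebffcbadb'
  #16 SA[16]=32  'cbadb'
  #17 SA[17]=7  'cdbdacfcafedeabcaaddfebffcbadb'
  #18 SA[18]=2  'ceabbcdbdacfcafedeabcaaddfebffcbadb'
  #19 SA[19]=12  'cfcafedeabcaaddfebffcbadb'
  #20 SA[20]=10  'dacfcafedeabcaaddfebffcbadb'
  #21 SA[21]=35  'db'
  #22 SA[22]=8  'dbdacfcafedeabcaaddfebffcbadb'
  #23 SA[23]=25  'ddfebffcbadb'
  #24 SA[24]=18  'deabcaaddfebffcbadb'
  #25 SA[25]=26  'dfebffcbadb'
  #26 SA[26]=3  'eabbcdbdacfcafedeabcaaddfebffcbadb'
  #27 SA[27]=19  'eabcaaddfebffcbadb'
  #28 SA[28]=28  'ebffcbadb'
  #29 SA[29]=17  'edeabcaaddfebffcbadb'
  #30 SA[30]=13  'fcafedeabcaaddfebffcbadb'
  #31 SA[31]=31  'fcbadb'
  #32 SA[32]=1  'fceabbcdbdacfcafedeabcaaddfebffcbadb'
  #33 SA[33]=27  'febffcbadb'
  #34 SA[34]=16  'fedeabcaaddfebffcbadb'
  #35 SA[35]=30  'ffcbadb'
  #36 SA[36]=0  'ffceabbcdbdacfcafedeabcaaddfebffcbadb'

[23, 4, 20, 11, 34, 24, 15, 36, 33, 5, 21, 6, 9, 29, 22, 14, 32, 7, 2, 12, 10, 35, 8, 25, 18, 26, 3, 19, 28, 17, 13, 31, 1, 27, 16, 30, 0]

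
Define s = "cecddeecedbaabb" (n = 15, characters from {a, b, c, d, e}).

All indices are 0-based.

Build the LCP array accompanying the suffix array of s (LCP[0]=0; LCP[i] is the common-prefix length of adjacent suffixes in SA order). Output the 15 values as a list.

sorted suffixes:
  #0 SA[0]=11  'aabb'
  #1 SA[1]=12  'abb'
  #2 SA[2]=14  'b'
  #3 SA[3]=10  'baabb'
  #4 SA[4]=13  'bb'
  #5 SA[5]=2  'cddeecedbaabb'
  #6 SA[6]=0  'cecddeecedbaabb'
  #7 SA[7]=7  'cedbaabb'
  #8 SA[8]=9  'dbaabb'
  #9 SA[9]=3  'ddeecedbaabb'
  #10 SA[10]=4  'deecedbaabb'
  #11 SA[11]=1  'ecddeecedbaabb'
  #12 SA[12]=6  'ecedbaabb'
  #13 SA[13]=8  'edbaabb'
  #14 SA[14]=5  'eecedbaabb'

SA = [11, 12, 14, 10, 13, 2, 0, 7, 9, 3, 4, 1, 6, 8, 5]
rank  pair      lcp
   1  s[11:],s[12:]  1  'a'
   2  s[12:],s[14:]  0  ''
   3  s[14:],s[10:]  1  'b'
   4  s[10:],s[13:]  1  'b'
   5  s[13:],s[2:]  0  ''
   6  s[2:],s[0:]  1  'c'
   7  s[0:],s[7:]  2  'ce'
   8  s[7:],s[9:]  0  ''
   9  s[9:],s[3:]  1  'd'
  10  s[3:],s[4:]  1  'd'
  11  s[4:],s[1:]  0  ''
  12  s[1:],s[6:]  2  'ec'
  13  s[6:],s[8:]  1  'e'
  14  s[8:],s[5:]  1  'e'

[0, 1, 0, 1, 1, 0, 1, 2, 0, 1, 1, 0, 2, 1, 1]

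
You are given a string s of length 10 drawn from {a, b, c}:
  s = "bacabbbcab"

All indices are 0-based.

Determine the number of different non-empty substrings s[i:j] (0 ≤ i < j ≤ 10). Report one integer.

sorted suffixes:
  #0 SA[0]=8  'ab'
  #1 SA[1]=3  'abbbcab'
  #2 SA[2]=1  'acabbbcab'
  #3 SA[3]=9  'b'
  #4 SA[4]=0  'bacabbbcab'
  #5 SA[5]=4  'bbbcab'
  #6 SA[6]=5  'bbcab'
  #7 SA[7]=6  'bcab'
  #8 SA[8]=7  'cab'
  #9 SA[9]=2  'cabbbcab'

SA = [8, 3, 1, 9, 0, 4, 5, 6, 7, 2]
i: (SA[i-1],SA[i]) lcp shared
  1: (8,3) 2 'ab'
  2: (3,1) 1 'a'
  3: (1,9) 0 ''
  4: (9,0) 1 'b'
  5: (0,4) 1 'b'
  6: (4,5) 2 'bb'
  7: (5,6) 1 'b'
  8: (6,7) 0 ''
  9: (7,2) 3 'cab'

n(n+1)/2 = 10·11/2 = 55
Σ LCP = 0 + 2 + 1 + 0 + 1 + 1 + 2 + 1 + 0 + 3 = 11
distinct = 55 − 11 = 44

44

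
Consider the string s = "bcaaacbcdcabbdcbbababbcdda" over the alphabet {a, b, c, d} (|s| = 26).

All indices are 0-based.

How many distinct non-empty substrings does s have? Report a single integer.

314

rank→(start, suffix):
  0 → (25, 'a')
  1 → (2, 'aaacbcdcabbdcbbababbcdda')
  2 → (3, 'aacbcdcabbdcbbababbcdda')
  3 → (17, 'ababbcdda')
  4 → (19, 'abbcdda')
  5 → (10, 'abbdcbbababbcdda')
  6 → (4, 'acbcdcabbdcbbababbcdda')
  7 → (16, 'bababbcdda')
  8 → (18, 'babbcdda')
  9 → (15, 'bbababbcdda')
  10 → (20, 'bbcdda')
  11 → (11, 'bbdcbbababbcdda')
  12 → (0, 'bcaaacbcdcabbdcbbababbcdda')
  13 → (6, 'bcdcabbdcbbababbcdda')
  14 → (21, 'bcdda')
  15 → (12, 'bdcbbababbcdda')
  16 → (1, 'caaacbcdcabbdcbbababbcdda')
  17 → (9, 'cabbdcbbababbcdda')
  18 → (14, 'cbbababbcdda')
  19 → (5, 'cbcdcabbdcbbababbcdda')
  20 → (7, 'cdcabbdcbbababbcdda')
  21 → (22, 'cdda')
  22 → (24, 'da')
  23 → (8, 'dcabbdcbbababbcdda')
  24 → (13, 'dcbbababbcdda')
  25 → (23, 'dda')

SA = [25, 2, 3, 17, 19, 10, 4, 16, 18, 15, 20, 11, 0, 6, 21, 12, 1, 9, 14, 5, 7, 22, 24, 8, 13, 23]
rank  pair      lcp
   1  s[25:],s[2:]  1  'a'
   2  s[2:],s[3:]  2  'aa'
   3  s[3:],s[17:]  1  'a'
   4  s[17:],s[19:]  2  'ab'
   5  s[19:],s[10:]  3  'abb'
   6  s[10:],s[4:]  1  'a'
   7  s[4:],s[16:]  0  ''
   8  s[16:],s[18:]  3  'bab'
   9  s[18:],s[15:]  1  'b'
  10  s[15:],s[20:]  2  'bb'
  11  s[20:],s[11:]  2  'bb'
  12  s[11:],s[0:]  1  'b'
  13  s[0:],s[6:]  2  'bc'
  14  s[6:],s[21:]  3  'bcd'
  15  s[21:],s[12:]  1  'b'
  16  s[12:],s[1:]  0  ''
  17  s[1:],s[9:]  2  'ca'
  18  s[9:],s[14:]  1  'c'
  19  s[14:],s[5:]  2  'cb'
  20  s[5:],s[7:]  1  'c'
  21  s[7:],s[22:]  2  'cd'
  22  s[22:],s[24:]  0  ''
  23  s[24:],s[8:]  1  'd'
  24  s[8:],s[13:]  2  'dc'
  25  s[13:],s[23:]  1  'd'

n(n+1)/2 = 26·27/2 = 351
Σ LCP = 0 + 1 + 2 + 1 + 2 + 3 + 1 + 0 + 3 + 1 + 2 + 2 + 1 + 2 + 3 + 1 + 0 + 2 + 1 + 2 + 1 + 2 + 0 + 1 + 2 + 1 = 37
distinct = 351 − 37 = 314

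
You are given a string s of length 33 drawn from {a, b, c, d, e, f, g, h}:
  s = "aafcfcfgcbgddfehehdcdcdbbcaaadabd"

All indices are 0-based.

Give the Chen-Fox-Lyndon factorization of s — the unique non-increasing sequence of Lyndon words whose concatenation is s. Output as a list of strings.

emit factor 1: 'aafcfcfgcbgddfehehdcdcdbbc' (i=0, period=26)
emit factor 2: 'aaadabd' (i=26, period=7)

["aafcfcfgcbgddfehehdcdcdbbc", "aaadabd"]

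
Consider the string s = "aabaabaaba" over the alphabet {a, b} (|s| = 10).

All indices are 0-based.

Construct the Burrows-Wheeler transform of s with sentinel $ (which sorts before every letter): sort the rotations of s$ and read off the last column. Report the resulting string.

rank  rotation     last
    0  $aabaabaaba  a
    1  a$aabaabaab  b
    2  aaba$aabaab  b
    3  aabaaba$aab  b
    4  aabaabaaba$  $
    5  aba$aabaaba  a
    6  abaaba$aaba  a
    7  abaabaaba$a  a
    8  ba$aabaabaa  a
    9  baaba$aabaa  a
   10  baabaaba$aa  a

abbb$aaaaaa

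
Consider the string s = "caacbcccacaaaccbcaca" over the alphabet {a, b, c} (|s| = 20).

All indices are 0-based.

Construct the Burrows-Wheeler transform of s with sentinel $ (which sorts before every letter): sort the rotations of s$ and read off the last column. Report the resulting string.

acccaccaaccaa$bccacab

rank  rotation               last
    0  $caacbcccacaaaccbcaca  a
    1  a$caacbcccacaaaccbcac  c
    2  aaaccbcaca$caacbcccac  c
    3  aacbcccacaaaccbcaca$c  c
    4  aaccbcaca$caacbcccaca  a
    5  aca$caacbcccacaaaccbc  c
    6  acaaaccbcaca$caacbccc  c
    7  acbcccacaaaccbcaca$ca  a
    8  accbcaca$caacbcccacaa  a
    9  bcaca$caacbcccacaaacc  c
   10  bcccacaaaccbcaca$caac  c
   11  ca$caacbcccacaaaccbca  a
   12  caaaccbcaca$caacbccca  a
   13  caacbcccacaaaccbcaca$  $
   14  caca$caacbcccacaaaccb  b
   15  cacaaaccbcaca$caacbcc  c
   16  cbcaca$caacbcccacaaac  c
   17  cbcccacaaaccbcaca$caa  a
   18  ccacaaaccbcaca$caacbc  c
   19  ccbcaca$caacbcccacaaa  a
   20  cccacaaaccbcaca$caacb  b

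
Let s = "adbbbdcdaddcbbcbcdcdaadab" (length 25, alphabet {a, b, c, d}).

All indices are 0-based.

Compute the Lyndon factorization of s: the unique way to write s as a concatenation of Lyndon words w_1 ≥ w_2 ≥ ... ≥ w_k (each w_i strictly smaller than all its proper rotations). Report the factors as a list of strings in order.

emit factor 1: 'adbbbdcdaddcbbcbcdcd' (i=0, period=20)
emit factor 2: 'aadab' (i=20, period=5)

["adbbbdcdaddcbbcbcdcd", "aadab"]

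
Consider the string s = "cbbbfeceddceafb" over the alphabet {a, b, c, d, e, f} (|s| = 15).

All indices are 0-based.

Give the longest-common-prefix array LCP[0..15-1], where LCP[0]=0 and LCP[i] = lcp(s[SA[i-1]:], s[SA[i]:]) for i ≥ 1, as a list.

rank→(start, suffix):
  0 → (12, 'afb')
  1 → (14, 'b')
  2 → (1, 'bbbfeceddceafb')
  3 → (2, 'bbfeceddceafb')
  4 → (3, 'bfeceddceafb')
  5 → (0, 'cbbbfeceddceafb')
  6 → (10, 'ceafb')
  7 → (6, 'ceddceafb')
  8 → (9, 'dceafb')
  9 → (8, 'ddceafb')
  10 → (11, 'eafb')
  11 → (5, 'eceddceafb')
  12 → (7, 'eddceafb')
  13 → (13, 'fb')
  14 → (4, 'feceddceafb')

SA = [12, 14, 1, 2, 3, 0, 10, 6, 9, 8, 11, 5, 7, 13, 4]
i: (SA[i-1],SA[i]) lcp shared
  1: (12,14) 0 ''
  2: (14,1) 1 'b'
  3: (1,2) 2 'bb'
  4: (2,3) 1 'b'
  5: (3,0) 0 ''
  6: (0,10) 1 'c'
  7: (10,6) 2 'ce'
  8: (6,9) 0 ''
  9: (9,8) 1 'd'
  10: (8,11) 0 ''
  11: (11,5) 1 'e'
  12: (5,7) 1 'e'
  13: (7,13) 0 ''
  14: (13,4) 1 'f'

[0, 0, 1, 2, 1, 0, 1, 2, 0, 1, 0, 1, 1, 0, 1]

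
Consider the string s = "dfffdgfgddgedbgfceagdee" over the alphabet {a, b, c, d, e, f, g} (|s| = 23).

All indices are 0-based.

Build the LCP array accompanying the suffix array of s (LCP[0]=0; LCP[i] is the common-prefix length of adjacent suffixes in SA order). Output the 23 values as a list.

[0, 0, 0, 0, 1, 1, 1, 1, 2, 0, 1, 1, 1, 0, 1, 1, 2, 1, 0, 2, 1, 1, 2]

rank→(start, suffix):
  0 → (18, 'agdee')
  1 → (13, 'bgfceagdee')
  2 → (16, 'ceagdee')
  3 → (12, 'dbgfceagdee')
  4 → (8, 'ddgedbgfceagdee')
  5 → (20, 'dee')
  6 → (0, 'dfffdgfgddgedbgfceagdee')
  7 → (9, 'dgedbgfceagdee')
  8 → (4, 'dgfgddgedbgfceagdee')
  9 → (22, 'e')
  10 → (17, 'eagdee')
  11 → (11, 'edbgfceagdee')
  12 → (21, 'ee')
  13 → (15, 'fceagdee')
  14 → (3, 'fdgfgddgedbgfceagdee')
  15 → (2, 'ffdgfgddgedbgfceagdee')
  16 → (1, 'fffdgfgddgedbgfceagdee')
  17 → (6, 'fgddgedbgfceagdee')
  18 → (7, 'gddgedbgfceagdee')
  19 → (19, 'gdee')
  20 → (10, 'gedbgfceagdee')
  21 → (14, 'gfceagdee')
  22 → (5, 'gfgddgedbgfceagdee')

SA = [18, 13, 16, 12, 8, 20, 0, 9, 4, 22, 17, 11, 21, 15, 3, 2, 1, 6, 7, 19, 10, 14, 5]
i: (SA[i-1],SA[i]) lcp shared
  1: (18,13) 0 ''
  2: (13,16) 0 ''
  3: (16,12) 0 ''
  4: (12,8) 1 'd'
  5: (8,20) 1 'd'
  6: (20,0) 1 'd'
  7: (0,9) 1 'd'
  8: (9,4) 2 'dg'
  9: (4,22) 0 ''
  10: (22,17) 1 'e'
  11: (17,11) 1 'e'
  12: (11,21) 1 'e'
  13: (21,15) 0 ''
  14: (15,3) 1 'f'
  15: (3,2) 1 'f'
  16: (2,1) 2 'ff'
  17: (1,6) 1 'f'
  18: (6,7) 0 ''
  19: (7,19) 2 'gd'
  20: (19,10) 1 'g'
  21: (10,14) 1 'g'
  22: (14,5) 2 'gf'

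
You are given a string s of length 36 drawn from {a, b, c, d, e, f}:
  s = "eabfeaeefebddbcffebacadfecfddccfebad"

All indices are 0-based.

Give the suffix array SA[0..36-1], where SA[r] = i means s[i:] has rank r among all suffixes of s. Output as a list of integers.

[1, 19, 34, 21, 5, 18, 33, 13, 10, 2, 20, 29, 25, 30, 14, 35, 12, 28, 11, 27, 22, 0, 4, 17, 32, 9, 24, 6, 7, 26, 3, 16, 31, 8, 23, 15]

rank | idx | suffix
   0 |   1 | abfeaeefebddbcffebacadfecfddccfebad
   1 |  19 | acadfecfddccfebad
   2 |  34 | ad
   3 |  21 | adfecfddccfebad
   4 |   5 | aeefebddbcffebacadfecfddccfebad
   5 |  18 | bacadfecfddccfebad
   6 |  33 | bad
   7 |  13 | bcffebacadfecfddccfebad
   8 |  10 | bddbcffebacadfecfddccfebad
   9 |   2 | bfeaeefebddbcffebacadfecfddccfebad
  10 |  20 | cadfecfddccfebad
  11 |  29 | ccfebad
  12 |  25 | cfddccfebad
  13 |  30 | cfebad
  14 |  14 | cffebacadfecfddccfebad
  15 |  35 | d
  16 |  12 | dbcffebacadfecfddccfebad
  17 |  28 | dccfebad
  18 |  11 | ddbcffebacadfecfddccfebad
  19 |  27 | ddccfebad
  20 |  22 | dfecfddccfebad
  21 |   0 | eabfeaeefebddbcffebacadfecfddccfebad
  22 |   4 | eaeefebddbcffebacadfecfddccfebad
  23 |  17 | ebacadfecfddccfebad
  24 |  32 | ebad
  25 |   9 | ebddbcffebacadfecfddccfebad
  26 |  24 | ecfddccfebad
  27 |   6 | eefebddbcffebacadfecfddccfebad
  28 |   7 | efebddbcffebacadfecfddccfebad
  29 |  26 | fddccfebad
  30 |   3 | feaeefebddbcffebacadfecfddccfebad
  31 |  16 | febacadfecfddccfebad
  32 |  31 | febad
  33 |   8 | febddbcffebacadfecfddccfebad
  34 |  23 | fecfddccfebad
  35 |  15 | ffebacadfecfddccfebad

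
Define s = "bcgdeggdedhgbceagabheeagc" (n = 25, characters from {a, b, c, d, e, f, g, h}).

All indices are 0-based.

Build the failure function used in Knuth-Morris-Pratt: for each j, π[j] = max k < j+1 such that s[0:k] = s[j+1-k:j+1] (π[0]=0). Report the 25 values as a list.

π[0] = 0
j=1 s[j]='c': π[1]=0 (border '')
j=2 s[j]='g': π[2]=0 (border '')
j=3 s[j]='d': π[3]=0 (border '')
j=4 s[j]='e': π[4]=0 (border '')
j=5 s[j]='g': π[5]=0 (border '')
j=6 s[j]='g': π[6]=0 (border '')
j=7 s[j]='d': π[7]=0 (border '')
j=8 s[j]='e': π[8]=0 (border '')
j=9 s[j]='d': π[9]=0 (border '')
j=10 s[j]='h': π[10]=0 (border '')
j=11 s[j]='g': π[11]=0 (border '')
j=12 s[j]='b': π[12]=1 (border 'b')
j=13 s[j]='c': π[13]=2 (border 'bc')
j=14 s[j]='e': k: 2→0; π[14]=0 (border '')
j=15 s[j]='a': π[15]=0 (border '')
j=16 s[j]='g': π[16]=0 (border '')
j=17 s[j]='a': π[17]=0 (border '')
j=18 s[j]='b': π[18]=1 (border 'b')
j=19 s[j]='h': k: 1→0; π[19]=0 (border '')
j=20 s[j]='e': π[20]=0 (border '')
j=21 s[j]='e': π[21]=0 (border '')
j=22 s[j]='a': π[22]=0 (border '')
j=23 s[j]='g': π[23]=0 (border '')
j=24 s[j]='c': π[24]=0 (border '')

[0, 0, 0, 0, 0, 0, 0, 0, 0, 0, 0, 0, 1, 2, 0, 0, 0, 0, 1, 0, 0, 0, 0, 0, 0]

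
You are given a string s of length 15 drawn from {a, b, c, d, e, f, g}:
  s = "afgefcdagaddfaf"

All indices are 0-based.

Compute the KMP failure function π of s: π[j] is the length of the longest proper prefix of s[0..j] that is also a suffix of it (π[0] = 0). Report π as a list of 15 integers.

[0, 0, 0, 0, 0, 0, 0, 1, 0, 1, 0, 0, 0, 1, 2]

π[0] = 0
j=1 s[j]='f': π[1]=0 (border '')
j=2 s[j]='g': π[2]=0 (border '')
j=3 s[j]='e': π[3]=0 (border '')
j=4 s[j]='f': π[4]=0 (border '')
j=5 s[j]='c': π[5]=0 (border '')
j=6 s[j]='d': π[6]=0 (border '')
j=7 s[j]='a': π[7]=1 (border 'a')
j=8 s[j]='g': k: 1→0; π[8]=0 (border '')
j=9 s[j]='a': π[9]=1 (border 'a')
j=10 s[j]='d': k: 1→0; π[10]=0 (border '')
j=11 s[j]='d': π[11]=0 (border '')
j=12 s[j]='f': π[12]=0 (border '')
j=13 s[j]='a': π[13]=1 (border 'a')
j=14 s[j]='f': π[14]=2 (border 'af')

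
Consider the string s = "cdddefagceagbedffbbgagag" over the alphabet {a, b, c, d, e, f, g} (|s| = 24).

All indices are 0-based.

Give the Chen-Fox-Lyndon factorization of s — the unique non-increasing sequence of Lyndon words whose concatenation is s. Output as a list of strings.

["cdddef", "agce", "agbedffbbg", "ag", "ag"]

emit factor 1: 'cdddef' (i=0, period=6)
emit factor 2: 'agce' (i=6, period=4)
emit factor 3: 'agbedffbbg' (i=10, period=10)
emit factor 4: 'ag' (i=20, period=2)
emit factor 5: 'ag' (i=22, period=2)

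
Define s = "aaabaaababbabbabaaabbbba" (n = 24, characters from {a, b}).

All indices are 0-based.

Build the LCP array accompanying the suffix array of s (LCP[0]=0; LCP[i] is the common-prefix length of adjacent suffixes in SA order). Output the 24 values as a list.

sorted suffixes:
  #0 SA[0]=23  'a'
  #1 SA[1]=0  'aaabaaababbabbabaaabbbba'
  #2 SA[2]=4  'aaababbabbabaaabbbba'
  #3 SA[3]=16  'aaabbbba'
  #4 SA[4]=1  'aabaaababbabbabaaabbbba'
  #5 SA[5]=5  'aababbabbabaaabbbba'
  #6 SA[6]=17  'aabbbba'
  #7 SA[7]=2  'abaaababbabbabaaabbbba'
  #8 SA[8]=14  'abaaabbbba'
  #9 SA[9]=6  'ababbabbabaaabbbba'
  #10 SA[10]=11  'abbabaaabbbba'
  #11 SA[11]=8  'abbabbabaaabbbba'
  #12 SA[12]=18  'abbbba'
  #13 SA[13]=22  'ba'
  #14 SA[14]=3  'baaababbabbabaaabbbba'
  #15 SA[15]=15  'baaabbbba'
  #16 SA[16]=13  'babaaabbbba'
  #17 SA[17]=10  'babbabaaabbbba'
  #18 SA[18]=7  'babbabbabaaabbbba'
  #19 SA[19]=21  'bba'
  #20 SA[20]=12  'bbabaaabbbba'
  #21 SA[21]=9  'bbabbabaaabbbba'
  #22 SA[22]=20  'bbba'
  #23 SA[23]=19  'bbbba'

SA = [23, 0, 4, 16, 1, 5, 17, 2, 14, 6, 11, 8, 18, 22, 3, 15, 13, 10, 7, 21, 12, 9, 20, 19]
i: (SA[i-1],SA[i]) lcp shared
  1: (23,0) 1 'a'
  2: (0,4) 5 'aaaba'
  3: (4,16) 4 'aaab'
  4: (16,1) 2 'aa'
  5: (1,5) 4 'aaba'
  6: (5,17) 3 'aab'
  7: (17,2) 1 'a'
  8: (2,14) 6 'abaaab'
  9: (14,6) 3 'aba'
  10: (6,11) 2 'ab'
  11: (11,8) 5 'abbab'
  12: (8,18) 3 'abb'
  13: (18,22) 0 ''
  14: (22,3) 2 'ba'
  15: (3,15) 5 'baaab'
  16: (15,13) 2 'ba'
  17: (13,10) 3 'bab'
  18: (10,7) 6 'babbab'
  19: (7,21) 1 'b'
  20: (21,12) 3 'bba'
  21: (12,9) 4 'bbab'
  22: (9,20) 2 'bb'
  23: (20,19) 3 'bbb'

[0, 1, 5, 4, 2, 4, 3, 1, 6, 3, 2, 5, 3, 0, 2, 5, 2, 3, 6, 1, 3, 4, 2, 3]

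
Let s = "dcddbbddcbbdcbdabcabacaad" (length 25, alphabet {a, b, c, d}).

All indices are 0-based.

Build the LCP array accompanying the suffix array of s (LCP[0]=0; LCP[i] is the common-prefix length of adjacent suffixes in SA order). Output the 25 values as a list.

[0, 1, 2, 1, 1, 0, 1, 3, 1, 1, 2, 2, 0, 2, 1, 2, 1, 0, 1, 1, 1, 3, 2, 1, 2]

sorted suffixes:
  #0 SA[0]=22  'aad'
  #1 SA[1]=18  'abacaad'
  #2 SA[2]=15  'abcabacaad'
  #3 SA[3]=20  'acaad'
  #4 SA[4]=23  'ad'
  #5 SA[5]=19  'bacaad'
  #6 SA[6]=9  'bbdcbdabcabacaad'
  #7 SA[7]=4  'bbddcbbdcbdabcabacaad'
  #8 SA[8]=16  'bcabacaad'
  #9 SA[9]=13  'bdabcabacaad'
  #10 SA[10]=10  'bdcbdabcabacaad'
  #11 SA[11]=5  'bddcbbdcbdabcabacaad'
  #12 SA[12]=21  'caad'
  #13 SA[13]=17  'cabacaad'
  #14 SA[14]=8  'cbbdcbdabcabacaad'
  #15 SA[15]=12  'cbdabcabacaad'
  #16 SA[16]=1  'cddbbddcbbdcbdabcabacaad'
  #17 SA[17]=24  'd'
  #18 SA[18]=14  'dabcabacaad'
  #19 SA[19]=3  'dbbddcbbdcbdabcabacaad'
  #20 SA[20]=7  'dcbbdcbdabcabacaad'
  #21 SA[21]=11  'dcbdabcabacaad'
  #22 SA[22]=0  'dcddbbddcbbdcbdabcabacaad'
  #23 SA[23]=2  'ddbbddcbbdcbdabcabacaad'
  #24 SA[24]=6  'ddcbbdcbdabcabacaad'

SA = [22, 18, 15, 20, 23, 19, 9, 4, 16, 13, 10, 5, 21, 17, 8, 12, 1, 24, 14, 3, 7, 11, 0, 2, 6]
i: (SA[i-1],SA[i]) lcp shared
  1: (22,18) 1 'a'
  2: (18,15) 2 'ab'
  3: (15,20) 1 'a'
  4: (20,23) 1 'a'
  5: (23,19) 0 ''
  6: (19,9) 1 'b'
  7: (9,4) 3 'bbd'
  8: (4,16) 1 'b'
  9: (16,13) 1 'b'
  10: (13,10) 2 'bd'
  11: (10,5) 2 'bd'
  12: (5,21) 0 ''
  13: (21,17) 2 'ca'
  14: (17,8) 1 'c'
  15: (8,12) 2 'cb'
  16: (12,1) 1 'c'
  17: (1,24) 0 ''
  18: (24,14) 1 'd'
  19: (14,3) 1 'd'
  20: (3,7) 1 'd'
  21: (7,11) 3 'dcb'
  22: (11,0) 2 'dc'
  23: (0,2) 1 'd'
  24: (2,6) 2 'dd'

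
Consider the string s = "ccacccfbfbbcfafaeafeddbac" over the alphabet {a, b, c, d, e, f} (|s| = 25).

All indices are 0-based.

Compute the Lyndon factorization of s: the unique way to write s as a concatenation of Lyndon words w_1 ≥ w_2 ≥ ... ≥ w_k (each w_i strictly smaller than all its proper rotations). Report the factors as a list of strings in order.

["c", "c", "acccfbfbbcfafaeafeddb", "ac"]

emit factor 1: 'c' (i=0, period=1)
emit factor 2: 'c' (i=1, period=1)
emit factor 3: 'acccfbfbbcfafaeafeddb' (i=2, period=21)
emit factor 4: 'ac' (i=23, period=2)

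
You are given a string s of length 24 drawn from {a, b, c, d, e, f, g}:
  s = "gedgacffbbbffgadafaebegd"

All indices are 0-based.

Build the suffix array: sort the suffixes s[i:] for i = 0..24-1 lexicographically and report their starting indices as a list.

[4, 14, 18, 16, 8, 9, 20, 10, 5, 23, 15, 2, 19, 1, 21, 17, 7, 6, 11, 12, 3, 13, 22, 0]

sorted suffixes:
  #0 SA[0]=4  'acffbbbffgadafaebegd'
  #1 SA[1]=14  'adafaebegd'
  #2 SA[2]=18  'aebegd'
  #3 SA[3]=16  'afaebegd'
  #4 SA[4]=8  'bbbffgadafaebegd'
  #5 SA[5]=9  'bbffgadafaebegd'
  #6 SA[6]=20  'begd'
  #7 SA[7]=10  'bffgadafaebegd'
  #8 SA[8]=5  'cffbbbffgadafaebegd'
  #9 SA[9]=23  'd'
  #10 SA[10]=15  'dafaebegd'
  #11 SA[11]=2  'dgacffbbbffgadafaebegd'
  #12 SA[12]=19  'ebegd'
  #13 SA[13]=1  'edgacffbbbffgadafaebegd'
  #14 SA[14]=21  'egd'
  #15 SA[15]=17  'faebegd'
  #16 SA[16]=7  'fbbbffgadafaebegd'
  #17 SA[17]=6  'ffbbbffgadafaebegd'
  #18 SA[18]=11  'ffgadafaebegd'
  #19 SA[19]=12  'fgadafaebegd'
  #20 SA[20]=3  'gacffbbbffgadafaebegd'
  #21 SA[21]=13  'gadafaebegd'
  #22 SA[22]=22  'gd'
  #23 SA[23]=0  'gedgacffbbbffgadafaebegd'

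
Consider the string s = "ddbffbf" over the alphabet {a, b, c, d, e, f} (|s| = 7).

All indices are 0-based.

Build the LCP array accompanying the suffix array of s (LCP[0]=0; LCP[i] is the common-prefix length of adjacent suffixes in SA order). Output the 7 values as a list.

rank→(start, suffix):
  0 → (5, 'bf')
  1 → (2, 'bffbf')
  2 → (1, 'dbffbf')
  3 → (0, 'ddbffbf')
  4 → (6, 'f')
  5 → (4, 'fbf')
  6 → (3, 'ffbf')

SA = [5, 2, 1, 0, 6, 4, 3]
rank  pair      lcp
   1  s[5:],s[2:]  2  'bf'
   2  s[2:],s[1:]  0  ''
   3  s[1:],s[0:]  1  'd'
   4  s[0:],s[6:]  0  ''
   5  s[6:],s[4:]  1  'f'
   6  s[4:],s[3:]  1  'f'

[0, 2, 0, 1, 0, 1, 1]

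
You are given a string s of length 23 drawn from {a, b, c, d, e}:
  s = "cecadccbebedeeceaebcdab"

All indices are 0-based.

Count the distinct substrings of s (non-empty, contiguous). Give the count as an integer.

254

sorted suffixes:
  #0 SA[0]=21  'ab'
  #1 SA[1]=3  'adccbebedeeceaebcdab'
  #2 SA[2]=16  'aebcdab'
  #3 SA[3]=22  'b'
  #4 SA[4]=18  'bcdab'
  #5 SA[5]=7  'bebedeeceaebcdab'
  #6 SA[6]=9  'bedeeceaebcdab'
  #7 SA[7]=2  'cadccbebedeeceaebcdab'
  #8 SA[8]=6  'cbebedeeceaebcdab'
  #9 SA[9]=5  'ccbebedeeceaebcdab'
  #10 SA[10]=19  'cdab'
  #11 SA[11]=14  'ceaebcdab'
  #12 SA[12]=0  'cecadccbebedeeceaebcdab'
  #13 SA[13]=20  'dab'
  #14 SA[14]=4  'dccbebedeeceaebcdab'
  #15 SA[15]=11  'deeceaebcdab'
  #16 SA[16]=15  'eaebcdab'
  #17 SA[17]=17  'ebcdab'
  #18 SA[18]=8  'ebedeeceaebcdab'
  #19 SA[19]=1  'ecadccbebedeeceaebcdab'
  #20 SA[20]=13  'eceaebcdab'
  #21 SA[21]=10  'edeeceaebcdab'
  #22 SA[22]=12  'eeceaebcdab'

SA = [21, 3, 16, 22, 18, 7, 9, 2, 6, 5, 19, 14, 0, 20, 4, 11, 15, 17, 8, 1, 13, 10, 12]
rank  pair      lcp
   1  s[21:],s[3:]  1  'a'
   2  s[3:],s[16:]  1  'a'
   3  s[16:],s[22:]  0  ''
   4  s[22:],s[18:]  1  'b'
   5  s[18:],s[7:]  1  'b'
   6  s[7:],s[9:]  2  'be'
   7  s[9:],s[2:]  0  ''
   8  s[2:],s[6:]  1  'c'
   9  s[6:],s[5:]  1  'c'
  10  s[5:],s[19:]  1  'c'
  11  s[19:],s[14:]  1  'c'
  12  s[14:],s[0:]  2  'ce'
  13  s[0:],s[20:]  0  ''
  14  s[20:],s[4:]  1  'd'
  15  s[4:],s[11:]  1  'd'
  16  s[11:],s[15:]  0  ''
  17  s[15:],s[17:]  1  'e'
  18  s[17:],s[8:]  2  'eb'
  19  s[8:],s[1:]  1  'e'
  20  s[1:],s[13:]  2  'ec'
  21  s[13:],s[10:]  1  'e'
  22  s[10:],s[12:]  1  'e'

n(n+1)/2 = 23·24/2 = 276
Σ LCP = 0 + 1 + 1 + 0 + 1 + 1 + 2 + 0 + 1 + 1 + 1 + 1 + 2 + 0 + 1 + 1 + 0 + 1 + 2 + 1 + 2 + 1 + 1 = 22
distinct = 276 − 22 = 254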